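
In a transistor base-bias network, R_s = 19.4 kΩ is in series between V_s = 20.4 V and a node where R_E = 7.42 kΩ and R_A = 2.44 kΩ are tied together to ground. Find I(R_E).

Combine the parallel branches: R_p = (1/7.42 + 1/2.44)⁻¹ = 1.836 kΩ.
Node voltage V_A = V_s · R_p/(R_s + R_p) = 20.4 × 0.08646 = 1.764 V.
Branch current I = V_A/R_E = 1.764/7.42 = 0.2377 mA.

I ≈ 0.238 mA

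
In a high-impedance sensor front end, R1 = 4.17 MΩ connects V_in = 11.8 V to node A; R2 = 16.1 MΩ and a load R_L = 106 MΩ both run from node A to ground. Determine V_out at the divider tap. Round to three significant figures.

V_out ≈ 9.09 V

The load sits in parallel with R2, giving an effective lower resistance R2' = R2·R_L/(R2+R_L) = 13.98 MΩ.
Now apply the divider: V_out = 11.8 × 0.7702 = 9.088 V.
(Unloaded it would be 9.37 V; the load pulls it down.)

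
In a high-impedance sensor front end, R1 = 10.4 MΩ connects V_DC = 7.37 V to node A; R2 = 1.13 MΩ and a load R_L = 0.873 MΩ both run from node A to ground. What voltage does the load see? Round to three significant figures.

V_out ≈ 0.333 V

The load sits in parallel with R2, giving an effective lower resistance R2' = R2·R_L/(R2+R_L) = 0.4925 MΩ.
Then V_out = V_DC · R2'/(R1 + R2') = 7.37 × 0.4925/10.89 = 0.3332 V.
(Unloaded it would be 0.722 V; the load pulls it down.)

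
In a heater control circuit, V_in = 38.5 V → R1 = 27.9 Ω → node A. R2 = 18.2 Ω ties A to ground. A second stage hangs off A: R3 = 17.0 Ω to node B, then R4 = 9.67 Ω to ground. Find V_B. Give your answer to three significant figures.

The second stage (R3 + R4 = 26.67 Ω) loads node A in parallel with R2.
Effective lower resistance at A: R2 ‖ 26.67 = 10.82 Ω.
So V_A = 38.5 × 0.2794 = 10.76 V.
V_B = V_A × 0.3626 = 3.900 V.

V_B ≈ 3.90 V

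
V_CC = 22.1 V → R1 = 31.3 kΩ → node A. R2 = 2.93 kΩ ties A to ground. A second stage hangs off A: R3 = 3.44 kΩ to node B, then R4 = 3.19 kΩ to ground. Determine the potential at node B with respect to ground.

Looking into the second stage from A: R3 + R4 = 6.630 kΩ appears in parallel with R2.
R2 ‖ (R3+R4) = 2.032 kΩ.
So V_A = 22.1 × 0.06096 = 1.347 V.
Then the unloaded second divider: V_B = V_A × R4/(R3+R4) = 1.347 × 0.4811 = 0.6482 V.

V_B ≈ 0.648 V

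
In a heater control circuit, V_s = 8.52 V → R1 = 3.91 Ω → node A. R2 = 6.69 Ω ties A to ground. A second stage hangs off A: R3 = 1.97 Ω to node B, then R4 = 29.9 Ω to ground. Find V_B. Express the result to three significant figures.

V_B ≈ 4.68 V

Looking into the second stage from A: R3 + R4 = 31.87 Ω appears in parallel with R2.
R2 ‖ (R3+R4) = 5.529 Ω.
First divider: V_A = V_s · 5.529/(3.91 + 5.529) = 4.991 V.
Stage 2 is unloaded, so V_B = V_A · R4/(R3+R4) = 4.991 × 29.9/31.87 = 4.682 V.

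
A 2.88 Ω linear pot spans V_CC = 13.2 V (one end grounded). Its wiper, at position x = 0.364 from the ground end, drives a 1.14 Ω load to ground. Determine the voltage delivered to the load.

Split the track: R_lower = x·R_p = 1.048 Ω, R_upper = (1−x)·R_p = 1.832 Ω.
(x·R_p) ‖ R_L = 0.5461 Ω.
Then V_out = V_CC · 0.5461/(1.832 + 0.5461) = 3.032 V.

V_out ≈ 3.03 V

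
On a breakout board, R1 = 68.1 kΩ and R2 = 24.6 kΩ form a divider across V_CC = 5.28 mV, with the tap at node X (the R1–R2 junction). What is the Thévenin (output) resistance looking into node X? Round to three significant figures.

R_th ≈ 18.1 kΩ

With V_CC suppressed (replaced by a short), R_th = R1 ‖ R2 = (68.10 × 24.6)/(68.10 + 24.6) = 18.07 kΩ.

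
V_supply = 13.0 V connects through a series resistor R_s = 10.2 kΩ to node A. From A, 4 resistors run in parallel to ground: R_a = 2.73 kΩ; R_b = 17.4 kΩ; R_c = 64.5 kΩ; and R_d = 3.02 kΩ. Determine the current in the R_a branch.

Combine the parallel branches: R_p = (1/2.73 + 1/17.4 + 1/64.5 + 1/3.02)⁻¹ = 1.298 kΩ.
V_A by voltage divider: V_A = 13.0 × 1.298/(10.2 + 1.298) = 1.468 V.
I(R_a) = V_A / R_a = 1.468/2.73 = 0.5376 mA.
(Check via current divider: I_total = 1.131 mA; share G_k/ΣG = 0.4755 → same result.)

I ≈ 0.538 mA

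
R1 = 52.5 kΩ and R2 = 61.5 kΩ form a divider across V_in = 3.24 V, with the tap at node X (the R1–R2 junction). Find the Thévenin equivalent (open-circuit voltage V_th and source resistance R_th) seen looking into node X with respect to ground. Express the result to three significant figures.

V_th ≈ 1.75 V, R_th ≈ 28.3 kΩ

With X open, the divider is unloaded: V_th = 3.24 × 61.5/114.0 = 1.748 V.
Looking into X with the source shorted: R_th = R1·R2/(R1+R2) = 52.50 × 61.5/114.0 = 28.32 kΩ.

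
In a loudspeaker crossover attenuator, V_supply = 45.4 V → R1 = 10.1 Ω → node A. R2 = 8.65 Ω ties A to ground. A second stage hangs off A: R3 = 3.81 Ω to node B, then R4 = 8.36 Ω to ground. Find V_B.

Node A sees R2 in parallel with the series input of stage 2, R3 + R4 = 12.17 Ω.
R2 ‖ (R3+R4) = 5.056 Ω.
V_A = 45.4 × 5.056/(10.1 + 5.056) = 15.15 V.
Stage 2 is unloaded, so V_B = V_A · R4/(R3+R4) = 15.15 × 8.36/12.17 = 10.40 V.

V_B ≈ 10.4 V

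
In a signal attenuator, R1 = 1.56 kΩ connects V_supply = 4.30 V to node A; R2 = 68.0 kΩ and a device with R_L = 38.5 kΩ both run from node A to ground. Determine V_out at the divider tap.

R2 ‖ R_L = (68.0 × 38.5)/(68.0 + 38.5) = 24.58 kΩ.
Voltage divider with the loaded lower leg: V_out = 4.30 × 24.58/(1.56 + 24.58) = 4.30 × 0.9403 = 4.043 V.
(Unloaded it would be 4.20 V; the load pulls it down.)

V_out ≈ 4.04 V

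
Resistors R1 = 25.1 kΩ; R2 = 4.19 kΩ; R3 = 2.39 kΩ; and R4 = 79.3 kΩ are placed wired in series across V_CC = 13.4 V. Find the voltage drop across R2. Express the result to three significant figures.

V ≈ 0.506 V

ΣR = 25.1 + 4.19 + 2.39 + 79.3 = 111.0 kΩ.
V = V_CC · R/ΣR = 13.4 × 0.03775 = 0.5059 V.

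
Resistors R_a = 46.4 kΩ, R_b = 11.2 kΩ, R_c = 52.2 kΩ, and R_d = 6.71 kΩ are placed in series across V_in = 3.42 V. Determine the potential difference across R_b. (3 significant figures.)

Series total: ΣR = 46.4 + 11.2 + 52.2 + 6.71 = 116.5 kΩ.
V = V_in · R/ΣR = 3.42 × 0.09613 = 0.3288 V.

V ≈ 0.329 V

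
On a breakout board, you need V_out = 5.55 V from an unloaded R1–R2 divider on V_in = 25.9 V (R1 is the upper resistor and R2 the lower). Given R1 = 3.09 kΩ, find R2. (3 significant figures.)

R2 ≈ 0.843 kΩ

Required fraction k = V_out/V_in = 0.2143.
So R2 = R1 · V_out/(V_in − V_out) = 3.09 × 5.55/(25.9 − 5.55) = 3.09 × 0.2727 = 0.8427 kΩ.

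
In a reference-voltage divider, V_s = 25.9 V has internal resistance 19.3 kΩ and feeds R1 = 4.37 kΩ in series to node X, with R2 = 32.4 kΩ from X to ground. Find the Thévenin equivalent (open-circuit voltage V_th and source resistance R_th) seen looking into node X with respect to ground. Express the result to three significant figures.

R1' = 19.3 + 4.37 = 23.67 kΩ (source resistance + R1).
Open-circuit (no load on X): V_th = V_s · R2/(R1' + R2) = 25.9 × 32.4/(23.67 + 32.4) = 14.97 V.
Zeroing V_s shorts the top of R1' to ground, so R_th = R1' ‖ R2 = 13.68 kΩ.

V_th ≈ 15.0 V, R_th ≈ 13.7 kΩ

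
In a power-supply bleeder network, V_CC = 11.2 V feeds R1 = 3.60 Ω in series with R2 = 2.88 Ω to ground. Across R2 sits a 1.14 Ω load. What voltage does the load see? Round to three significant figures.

V_out ≈ 2.07 V

The load sits in parallel with R2, giving an effective lower resistance R2' = R2·R_L/(R2+R_L) = 0.8167 Ω.
Now apply the divider: V_out = 11.2 × 0.1849 = 2.071 V.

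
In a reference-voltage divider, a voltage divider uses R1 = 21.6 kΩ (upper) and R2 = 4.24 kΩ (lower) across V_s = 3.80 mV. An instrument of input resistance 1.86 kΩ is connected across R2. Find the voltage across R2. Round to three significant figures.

The load sits in parallel with R2, giving an effective lower resistance R2' = R2·R_L/(R2+R_L) = 1.293 kΩ.
Voltage divider with the loaded lower leg: V_out = 3.80 × 1.293/(21.6 + 1.293) = 3.80 × 0.05647 = 0.2146 mV.

V_out ≈ 0.215 mV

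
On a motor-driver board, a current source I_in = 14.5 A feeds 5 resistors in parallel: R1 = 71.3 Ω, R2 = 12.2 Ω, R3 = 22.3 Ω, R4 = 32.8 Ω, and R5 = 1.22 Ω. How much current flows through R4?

I ≈ 0.446 A

ΣG = 1/71.3 + 1/12.2 + 1/22.3 + 1/32.8 + 1/1.22 = 0.9910.
By the current-divider rule, I = I_in · G_k/ΣG = 14.5 × 0.03076 = 0.4461 A.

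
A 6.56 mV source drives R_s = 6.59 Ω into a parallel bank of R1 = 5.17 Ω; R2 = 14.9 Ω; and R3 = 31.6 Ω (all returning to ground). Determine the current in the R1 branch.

I ≈ 0.434 mA

Combine the parallel branches: R_p = (1/5.17 + 1/14.9 + 1/31.6)⁻¹ = 3.423 Ω.
V_A = 6.56 × 3.423/10.01 = 2.242 mV.
I(R1) = V_A / R1 = 2.242/5.17 = 0.4337 mA.
(Check via current divider: I_total = 0.6552 mA; share G_k/ΣG = 0.6620 → same result.)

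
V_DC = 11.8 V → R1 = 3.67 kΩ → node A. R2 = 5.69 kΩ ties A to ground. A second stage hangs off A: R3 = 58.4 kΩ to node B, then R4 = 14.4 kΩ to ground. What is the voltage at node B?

Looking into the second stage from A: R3 + R4 = 72.80 kΩ appears in parallel with R2.
R2 ‖ (R3+R4) = 5.278 kΩ.
So V_A = 11.8 × 0.5898 = 6.960 V.
Stage 2 is unloaded, so V_B = V_A · R4/(R3+R4) = 6.960 × 14.4/72.80 = 1.377 V.

V_B ≈ 1.38 V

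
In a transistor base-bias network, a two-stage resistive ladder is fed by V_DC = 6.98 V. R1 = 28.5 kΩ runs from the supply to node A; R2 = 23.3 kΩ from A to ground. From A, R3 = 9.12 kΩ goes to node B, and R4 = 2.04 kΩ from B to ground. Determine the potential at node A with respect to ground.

V_A ≈ 1.46 V

Looking into the second stage from A: R3 + R4 = 11.16 kΩ appears in parallel with R2.
Effective lower resistance at A: R2 ‖ 11.16 = 7.546 kΩ.
First divider: V_A = V_DC · 7.546/(28.5 + 7.546) = 1.461 V.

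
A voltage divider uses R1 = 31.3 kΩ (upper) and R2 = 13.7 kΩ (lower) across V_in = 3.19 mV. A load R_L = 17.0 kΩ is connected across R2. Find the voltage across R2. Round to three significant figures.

First combine the lower leg with the load: R2 ‖ R_L = 7.586 kΩ.
Voltage divider with the loaded lower leg: V_out = 3.19 × 7.586/(31.3 + 7.586) = 3.19 × 0.1951 = 0.6223 mV.

V_out ≈ 0.622 mV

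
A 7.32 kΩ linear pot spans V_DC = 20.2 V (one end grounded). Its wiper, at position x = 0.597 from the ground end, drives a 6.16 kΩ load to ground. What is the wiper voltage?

V_out ≈ 9.38 V

The pot divides into 2.950 kΩ above the wiper and 4.370 kΩ below.
R_L loads the lower segment: effective lower R = 2.556 kΩ.
Then V_out = V_DC · 2.556/(2.950 + 2.556) = 9.378 V.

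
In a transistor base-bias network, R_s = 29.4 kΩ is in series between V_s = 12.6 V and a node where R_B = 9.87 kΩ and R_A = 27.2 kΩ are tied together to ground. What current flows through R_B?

I ≈ 0.252 mA

Parallel bank: R_p = 1/(1/9.87 + 1/27.2) = 7.242 kΩ.
Node voltage V_A = V_s · R_p/(R_s + R_p) = 12.6 × 0.1976 = 2.490 V.
I(R_B) = V_A / R_B = 2.490/9.87 = 0.2523 mA.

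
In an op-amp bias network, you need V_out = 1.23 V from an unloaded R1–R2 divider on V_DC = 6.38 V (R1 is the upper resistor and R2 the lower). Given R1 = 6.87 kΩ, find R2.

R2 ≈ 1.64 kΩ

The divider ratio is R2/(R1+R2) = 1.23/6.38 = 0.1928.
Rearranging, R2 = R1·k/(1−k) = 6.87 × 0.2388 = 1.641 kΩ.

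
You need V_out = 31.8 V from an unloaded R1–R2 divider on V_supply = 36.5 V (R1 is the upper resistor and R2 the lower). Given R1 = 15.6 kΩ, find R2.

V_out/V_supply = R2/(R1+R2) = 0.8712.
Rearranging, R2 = R1·k/(1−k) = 15.6 × 6.766 = 105.5 kΩ.

R2 ≈ 106 kΩ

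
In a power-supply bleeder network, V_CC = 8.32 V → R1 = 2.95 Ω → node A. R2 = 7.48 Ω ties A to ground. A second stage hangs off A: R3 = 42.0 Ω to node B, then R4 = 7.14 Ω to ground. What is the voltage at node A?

Looking into the second stage from A: R3 + R4 = 49.14 Ω appears in parallel with R2.
R2 ‖ (R3+R4) = 6.492 Ω.
First divider: V_A = V_CC · 6.492/(2.95 + 6.492) = 5.721 V.

V_A ≈ 5.72 V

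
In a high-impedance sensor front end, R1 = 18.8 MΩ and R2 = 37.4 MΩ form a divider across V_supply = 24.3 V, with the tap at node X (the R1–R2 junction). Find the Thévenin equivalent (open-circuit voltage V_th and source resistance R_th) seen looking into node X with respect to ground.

V_th is the unloaded tap voltage: V_supply · R2/(R1+R2) = 24.3 × 0.6655 = 16.17 V.
With V_supply suppressed (replaced by a short), R_th = R1 ‖ R2 = (18.80 × 37.4)/(18.80 + 37.4) = 12.51 MΩ.

V_th ≈ 16.2 V, R_th ≈ 12.5 MΩ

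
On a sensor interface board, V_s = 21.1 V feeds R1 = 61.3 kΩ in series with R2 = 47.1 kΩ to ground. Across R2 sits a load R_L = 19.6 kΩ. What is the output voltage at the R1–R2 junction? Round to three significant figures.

First combine the lower leg with the load: R2 ‖ R_L = 13.84 kΩ.
Voltage divider with the loaded lower leg: V_out = 21.1 × 13.84/(61.3 + 13.84) = 21.1 × 0.1842 = 3.887 V.

V_out ≈ 3.89 V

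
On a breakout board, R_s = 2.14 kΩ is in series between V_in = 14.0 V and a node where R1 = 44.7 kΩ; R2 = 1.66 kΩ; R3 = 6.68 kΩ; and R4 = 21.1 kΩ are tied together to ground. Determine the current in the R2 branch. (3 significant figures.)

Parallel bank: R_p = 1/(1/44.7 + 1/1.66 + 1/6.68 + 1/21.1) = 1.217 kΩ.
V_A = 14.0 × 1.217/3.357 = 5.075 V.
Branch current I = V_A/R2 = 5.075/1.66 = 3.057 mA.

I ≈ 3.06 mA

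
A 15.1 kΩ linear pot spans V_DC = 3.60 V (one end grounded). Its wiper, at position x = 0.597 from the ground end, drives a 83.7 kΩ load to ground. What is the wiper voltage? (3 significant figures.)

V_out ≈ 2.06 V

Split the track: R_lower = x·R_p = 9.015 kΩ, R_upper = (1−x)·R_p = 6.085 kΩ.
R_L loads the lower segment: effective lower R = 8.138 kΩ.
Then V_out = V_DC · 8.138/(6.085 + 8.138) = 2.060 V.
(Unloaded: V_out = x·V_DC = 2.15 V.)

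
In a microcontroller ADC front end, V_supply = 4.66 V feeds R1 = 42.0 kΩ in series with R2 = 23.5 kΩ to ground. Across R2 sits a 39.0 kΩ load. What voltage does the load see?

R2 ‖ R_L = (23.5 × 39.0)/(23.5 + 39.0) = 14.66 kΩ.
Now apply the divider: V_out = 4.66 × 0.2588 = 1.206 V.

V_out ≈ 1.21 V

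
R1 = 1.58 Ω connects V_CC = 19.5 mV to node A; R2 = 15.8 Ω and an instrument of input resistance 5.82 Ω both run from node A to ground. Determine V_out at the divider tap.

First combine the lower leg with the load: R2 ‖ R_L = 4.253 Ω.
Now apply the divider: V_out = 19.5 × 0.7291 = 14.22 mV.

V_out ≈ 14.2 mV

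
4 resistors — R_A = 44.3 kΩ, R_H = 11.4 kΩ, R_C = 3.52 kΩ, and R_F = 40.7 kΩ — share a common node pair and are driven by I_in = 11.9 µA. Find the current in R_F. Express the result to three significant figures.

Total conductance ΣG = 1/44.3 + 1/11.4 + 1/3.52 + 1/40.7 = 0.4190 (units of 1/kΩ).
Current divider: I(R_F) = I_in · G_k/ΣG = 11.9 × (0.02457/0.4190) = 11.9 × 0.05865 = 0.6979 µA.

I ≈ 0.698 µA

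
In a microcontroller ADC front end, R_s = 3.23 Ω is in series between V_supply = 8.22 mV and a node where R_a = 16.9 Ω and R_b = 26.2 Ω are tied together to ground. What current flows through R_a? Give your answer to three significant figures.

Equivalent of the parallel group: R_p = 10.27 Ω.
V_A by voltage divider: V_A = 8.22 × 10.27/(3.23 + 10.27) = 6.254 mV.
Branch current I = V_A/R_a = 6.254/16.9 = 0.3700 mA.
(Check via current divider: I_total = 0.6087 mA; share G_k/ΣG = 0.6079 → same result.)

I ≈ 0.370 mA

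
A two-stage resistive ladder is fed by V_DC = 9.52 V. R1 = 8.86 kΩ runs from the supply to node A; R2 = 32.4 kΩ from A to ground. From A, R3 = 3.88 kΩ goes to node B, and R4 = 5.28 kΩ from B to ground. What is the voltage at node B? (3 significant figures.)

V_B ≈ 2.45 V

Node A sees R2 in parallel with the series input of stage 2, R3 + R4 = 9.160 kΩ.
Effective lower resistance at A: R2 ‖ 9.160 = 7.141 kΩ.
First divider: V_A = V_DC · 7.141/(8.86 + 7.141) = 4.249 V.
V_B = V_A × 0.5764 = 2.449 V.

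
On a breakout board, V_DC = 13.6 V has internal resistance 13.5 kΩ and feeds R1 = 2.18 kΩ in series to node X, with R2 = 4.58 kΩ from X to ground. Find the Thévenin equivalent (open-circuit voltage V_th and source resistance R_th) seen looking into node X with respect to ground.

R1' = 13.5 + 2.18 = 15.68 kΩ (source resistance + R1).
V_th is the unloaded tap voltage: V_DC · R2/(R1'+R2) = 13.6 × 0.2261 = 3.074 V.
Zeroing V_DC shorts the top of R1' to ground, so R_th = R1' ‖ R2 = 3.545 kΩ.

V_th ≈ 3.07 V, R_th ≈ 3.54 kΩ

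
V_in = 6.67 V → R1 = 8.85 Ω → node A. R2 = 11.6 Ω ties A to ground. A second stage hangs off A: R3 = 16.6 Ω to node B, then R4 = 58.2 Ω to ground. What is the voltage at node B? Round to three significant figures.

V_B ≈ 2.76 V

Node A sees R2 in parallel with the series input of stage 2, R3 + R4 = 74.80 Ω.
R2 ‖ (R3+R4) = 10.04 Ω.
First divider: V_A = V_in · 10.04/(8.85 + 10.04) = 3.546 V.
Stage 2 is unloaded, so V_B = V_A · R4/(R3+R4) = 3.546 × 58.2/74.80 = 2.759 V.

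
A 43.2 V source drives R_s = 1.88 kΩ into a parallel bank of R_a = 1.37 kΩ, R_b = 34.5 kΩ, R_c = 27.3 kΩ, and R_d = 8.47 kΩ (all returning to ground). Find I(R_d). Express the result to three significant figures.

I ≈ 1.88 mA

Combine the parallel branches: R_p = (1/1.37 + 1/34.5 + 1/27.3 + 1/8.47)⁻¹ = 1.095 kΩ.
V_A = 43.2 × 1.095/2.975 = 15.90 V.
I(R_d) = V_A / R_d = 15.90/8.47 = 1.877 mA.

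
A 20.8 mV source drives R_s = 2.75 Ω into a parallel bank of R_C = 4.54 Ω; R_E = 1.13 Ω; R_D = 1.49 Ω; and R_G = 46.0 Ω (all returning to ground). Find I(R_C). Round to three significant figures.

I ≈ 0.771 mA

Parallel bank: R_p = 1/(1/4.54 + 1/1.13 + 1/1.49 + 1/46.0) = 0.5561 Ω.
V_A = 20.8 × 0.5561/3.306 = 3.499 mV.
Branch current I = V_A/R_C = 3.499/4.54 = 0.7707 mA.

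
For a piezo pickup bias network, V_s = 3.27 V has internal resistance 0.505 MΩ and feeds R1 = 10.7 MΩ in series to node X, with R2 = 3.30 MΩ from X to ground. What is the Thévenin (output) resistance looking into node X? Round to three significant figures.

R_th ≈ 2.55 MΩ

R1' = 0.505 + 10.7 = 11.21 MΩ (source resistance + R1).
Zeroing V_s shorts the top of R1' to ground, so R_th = R1' ‖ R2 = 2.549 MΩ.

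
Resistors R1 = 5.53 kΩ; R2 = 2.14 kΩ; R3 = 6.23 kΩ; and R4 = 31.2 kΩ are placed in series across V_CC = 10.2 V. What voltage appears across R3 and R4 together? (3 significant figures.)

V ≈ 8.47 V

ΣR = 5.53 + 2.14 + 6.23 + 31.2 = 45.10 kΩ.
R_{R3..R4} = 6.23 + 31.2 = 37.43 kΩ.
Voltage divider: V = V_CC · (37.43 / 45.10) = 10.2 × 0.8299 = 8.465 V.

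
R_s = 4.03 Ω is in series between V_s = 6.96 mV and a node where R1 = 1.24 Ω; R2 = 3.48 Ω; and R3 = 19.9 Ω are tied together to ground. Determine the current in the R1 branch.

Equivalent of the parallel group: R_p = 0.8741 Ω.
Node voltage V_A = V_s · R_p/(R_s + R_p) = 6.96 × 0.1782 = 1.241 mV.
Branch current I = V_A/R1 = 1.241/1.24 = 1.000 mA.

I ≈ 1.00 mA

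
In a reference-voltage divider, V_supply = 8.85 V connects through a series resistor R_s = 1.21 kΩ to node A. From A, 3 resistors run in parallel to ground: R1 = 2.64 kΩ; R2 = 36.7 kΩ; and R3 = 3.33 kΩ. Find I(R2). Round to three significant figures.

I ≈ 0.130 mA

Combine the parallel branches: R_p = (1/2.64 + 1/36.7 + 1/3.33)⁻¹ = 1.416 kΩ.
Node voltage V_A = V_supply · R_p/(R_s + R_p) = 8.85 × 0.5392 = 4.772 V.
I(R2) = V_A / R2 = 4.772/36.7 = 0.1300 mA.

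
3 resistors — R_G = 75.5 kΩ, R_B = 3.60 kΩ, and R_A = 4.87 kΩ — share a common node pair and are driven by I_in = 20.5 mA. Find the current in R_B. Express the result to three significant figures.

I ≈ 11.5 mA

Total conductance ΣG = 1/75.5 + 1/3.60 + 1/4.87 = 0.4964 (units of 1/kΩ).
By the current-divider rule, I = I_in · G_k/ΣG = 20.5 × 0.5596 = 11.47 mA.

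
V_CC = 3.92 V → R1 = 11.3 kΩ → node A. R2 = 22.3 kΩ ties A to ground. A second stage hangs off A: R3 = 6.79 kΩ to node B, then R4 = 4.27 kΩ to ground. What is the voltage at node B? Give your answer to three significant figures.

Node A sees R2 in parallel with the series input of stage 2, R3 + R4 = 11.06 kΩ.
Effective lower resistance at A: R2 ‖ 11.06 = 7.393 kΩ.
V_A = 3.92 × 7.393/(11.3 + 7.393) = 1.550 V.
Then the unloaded second divider: V_B = V_A × R4/(R3+R4) = 1.550 × 0.3861 = 0.5986 V.

V_B ≈ 0.599 V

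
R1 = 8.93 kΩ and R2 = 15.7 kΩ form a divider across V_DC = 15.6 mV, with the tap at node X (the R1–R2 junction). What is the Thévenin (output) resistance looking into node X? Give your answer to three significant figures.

Looking into X with the source shorted: R_th = R1·R2/(R1+R2) = 8.930 × 15.7/24.63 = 5.692 kΩ.

R_th ≈ 5.69 kΩ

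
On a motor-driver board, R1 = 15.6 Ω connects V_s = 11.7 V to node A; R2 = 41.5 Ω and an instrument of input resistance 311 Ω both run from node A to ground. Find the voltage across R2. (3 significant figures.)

V_out ≈ 8.20 V

First combine the lower leg with the load: R2 ‖ R_L = 36.61 Ω.
Now apply the divider: V_out = 11.7 × 0.7012 = 8.204 V.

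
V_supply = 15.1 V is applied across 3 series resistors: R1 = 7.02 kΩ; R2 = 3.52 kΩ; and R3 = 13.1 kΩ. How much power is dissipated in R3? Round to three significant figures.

The common current is I = 15.1/23.64 = 0.6387 mA.
P(R3) = I²·R3 = (0.6387)² × 13.1 = 5.345 mW.

P ≈ 5.34 mW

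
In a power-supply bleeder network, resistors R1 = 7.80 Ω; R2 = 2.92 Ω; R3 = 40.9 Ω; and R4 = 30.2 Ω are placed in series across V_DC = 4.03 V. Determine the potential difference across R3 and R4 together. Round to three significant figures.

ΣR = 7.80 + 2.92 + 40.9 + 30.2 = 81.82 Ω.
R_{R3..R4} = 40.9 + 30.2 = 71.10 Ω.
Voltage divider: V = V_DC · (71.10 / 81.82) = 4.03 × 0.8690 = 3.502 V.

V ≈ 3.50 V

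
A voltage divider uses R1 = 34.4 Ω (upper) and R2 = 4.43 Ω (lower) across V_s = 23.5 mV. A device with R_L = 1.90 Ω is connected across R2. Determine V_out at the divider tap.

V_out ≈ 0.875 mV

First combine the lower leg with the load: R2 ‖ R_L = 1.330 Ω.
Then V_out = V_s · R2'/(R1 + R2') = 23.5 × 1.330/35.73 = 0.8746 mV.
(Unloaded it would be 2.68 mV; the load pulls it down.)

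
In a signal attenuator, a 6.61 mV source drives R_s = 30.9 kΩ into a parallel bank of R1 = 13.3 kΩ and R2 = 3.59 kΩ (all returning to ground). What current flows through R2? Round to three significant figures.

Combine the parallel branches: R_p = (1/13.3 + 1/3.59)⁻¹ = 2.827 kΩ.
V_A = 6.61 × 2.827/33.73 = 0.5540 mV.
Branch current I = V_A/R2 = 0.5540/3.59 = 0.1543 µA.

I ≈ 0.154 µA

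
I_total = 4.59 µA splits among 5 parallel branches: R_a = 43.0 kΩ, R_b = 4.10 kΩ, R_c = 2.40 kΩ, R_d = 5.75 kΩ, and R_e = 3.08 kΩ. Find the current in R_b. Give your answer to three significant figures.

Total conductance ΣG = 1/43.0 + 1/4.10 + 1/2.40 + 1/5.75 + 1/3.08 = 1.182 (units of 1/kΩ).
By the current-divider rule, I = I_total · G_k/ΣG = 4.59 × 0.2063 = 0.9468 µA.

I ≈ 0.947 µA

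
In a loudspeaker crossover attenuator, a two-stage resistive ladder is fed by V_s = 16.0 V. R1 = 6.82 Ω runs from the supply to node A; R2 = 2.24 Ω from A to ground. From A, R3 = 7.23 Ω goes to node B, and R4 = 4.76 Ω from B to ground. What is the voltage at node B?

Looking into the second stage from A: R3 + R4 = 11.99 Ω appears in parallel with R2.
Effective lower resistance at A: R2 ‖ 11.99 = 1.887 Ω.
So V_A = 16.0 × 0.2168 = 3.468 V.
V_B = V_A × 0.3970 = 1.377 V.

V_B ≈ 1.38 V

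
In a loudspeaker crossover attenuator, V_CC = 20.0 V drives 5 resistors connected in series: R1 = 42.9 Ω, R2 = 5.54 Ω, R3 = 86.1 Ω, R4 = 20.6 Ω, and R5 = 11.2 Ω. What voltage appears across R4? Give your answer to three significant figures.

Total series resistance ΣR = 42.9 + 5.54 + 86.1 + 20.6 + 11.2 = 166.3 Ω.
Voltage divider: V = V_CC · (20.60 / 166.3) = 20.0 × 0.1238 = 2.477 V.

V ≈ 2.48 V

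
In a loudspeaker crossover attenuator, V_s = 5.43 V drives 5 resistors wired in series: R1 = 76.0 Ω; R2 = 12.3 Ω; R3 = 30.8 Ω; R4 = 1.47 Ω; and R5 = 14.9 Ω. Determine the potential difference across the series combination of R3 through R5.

Total series resistance ΣR = 76.0 + 12.3 + 30.8 + 1.47 + 14.9 = 135.5 Ω.
R_{R3..R5} = 30.8 + 1.47 + 14.9 = 47.17 Ω.
Voltage divider: V = V_s · (47.17 / 135.5) = 5.43 × 0.3482 = 1.891 V.

V ≈ 1.89 V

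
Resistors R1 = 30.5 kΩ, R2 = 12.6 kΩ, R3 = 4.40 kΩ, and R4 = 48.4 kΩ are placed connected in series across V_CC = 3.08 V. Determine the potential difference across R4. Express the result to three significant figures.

ΣR = 30.5 + 12.6 + 4.40 + 48.4 = 95.90 kΩ.
V = V_CC · R/ΣR = 3.08 × 0.5047 = 1.554 V.

V ≈ 1.55 V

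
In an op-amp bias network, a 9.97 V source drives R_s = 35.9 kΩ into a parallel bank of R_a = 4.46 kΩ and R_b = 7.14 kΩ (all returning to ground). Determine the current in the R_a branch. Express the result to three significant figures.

I ≈ 0.159 mA

Equivalent of the parallel group: R_p = 2.745 kΩ.
V_A = 9.97 × 2.745/38.65 = 0.7082 V.
I(R_a) = V_A / R_a = 0.7082/4.46 = 0.1588 mA.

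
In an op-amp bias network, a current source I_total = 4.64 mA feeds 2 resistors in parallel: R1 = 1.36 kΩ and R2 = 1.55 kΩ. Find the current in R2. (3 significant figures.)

I ≈ 2.17 mA

Two-branch current divider: I_k = I_total · R_other/(R_1 + R_2).
I(R2) = 4.64 × 1.36/(1.36 + 1.55) = 4.64 × 0.4674 = 2.169 mA.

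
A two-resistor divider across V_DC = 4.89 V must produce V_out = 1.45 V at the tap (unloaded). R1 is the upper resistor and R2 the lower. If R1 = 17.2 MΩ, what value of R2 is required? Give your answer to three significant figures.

R2 ≈ 7.25 MΩ

V_out/V_DC = R2/(R1+R2) = 0.2965.
So R2 = R1 · V_out/(V_DC − V_out) = 17.2 × 1.45/(4.89 − 1.45) = 17.2 × 0.4215 = 7.250 MΩ.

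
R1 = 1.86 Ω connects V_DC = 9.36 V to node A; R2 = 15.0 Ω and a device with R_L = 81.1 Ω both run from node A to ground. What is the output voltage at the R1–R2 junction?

V_out ≈ 8.16 V

The load sits in parallel with R2, giving an effective lower resistance R2' = R2·R_L/(R2+R_L) = 12.66 Ω.
Now apply the divider: V_out = 9.36 × 0.8719 = 8.161 V.
(Unloaded it would be 8.33 V; the load pulls it down.)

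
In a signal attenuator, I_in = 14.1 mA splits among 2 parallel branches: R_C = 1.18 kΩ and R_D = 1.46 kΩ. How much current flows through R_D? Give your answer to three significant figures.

I ≈ 6.30 mA

For two parallel branches, I_k = I_in · (other R)/(sum of R).
I(R_D) = 14.1 × 1.18/(1.18 + 1.46) = 14.1 × 0.4470 = 6.302 mA.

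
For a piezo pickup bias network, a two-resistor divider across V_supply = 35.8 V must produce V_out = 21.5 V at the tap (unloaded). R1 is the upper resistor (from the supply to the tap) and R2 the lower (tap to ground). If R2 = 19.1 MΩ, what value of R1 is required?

R1 ≈ 12.7 MΩ

The divider ratio is R2/(R1+R2) = 21.5/35.8 = 0.6006.
Rearranging, R1 = R2·(1−k)/k = 19.1 × 0.6651 = 12.70 MΩ.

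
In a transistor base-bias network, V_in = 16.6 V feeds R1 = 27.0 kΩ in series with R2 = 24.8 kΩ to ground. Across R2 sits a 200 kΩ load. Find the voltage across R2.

V_out ≈ 7.47 V

R2 ‖ R_L = (24.8 × 200)/(24.8 + 200) = 22.06 kΩ.
Then V_out = V_in · R2'/(R1 + R2') = 16.6 × 22.06/49.06 = 7.465 V.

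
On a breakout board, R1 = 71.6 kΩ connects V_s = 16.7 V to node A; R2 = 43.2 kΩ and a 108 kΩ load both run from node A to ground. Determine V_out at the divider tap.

V_out ≈ 5.03 V

First combine the lower leg with the load: R2 ‖ R_L = 30.86 kΩ.
Then V_out = V_s · R2'/(R1 + R2') = 16.7 × 30.86/102.5 = 5.030 V.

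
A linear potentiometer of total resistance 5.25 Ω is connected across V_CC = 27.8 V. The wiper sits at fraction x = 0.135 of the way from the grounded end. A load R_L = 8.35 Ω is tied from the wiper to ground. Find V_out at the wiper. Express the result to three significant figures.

The pot divides into 4.541 Ω above the wiper and 0.7087 Ω below.
R_L loads the lower segment: effective lower R = 0.6533 Ω.
V_out = 27.8 × 0.6533/(4.541 + 0.6533) = 3.496 V.

V_out ≈ 3.50 V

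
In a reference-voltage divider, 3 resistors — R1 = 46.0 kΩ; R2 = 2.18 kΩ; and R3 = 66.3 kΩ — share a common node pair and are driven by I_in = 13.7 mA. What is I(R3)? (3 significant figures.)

I ≈ 0.417 mA

Conductances: ΣG = 1/46.0 + 1/2.18 + 1/66.3 = 0.4955 (1/kΩ).
By the current-divider rule, I = I_in · G_k/ΣG = 13.7 × 0.03044 = 0.4170 mA.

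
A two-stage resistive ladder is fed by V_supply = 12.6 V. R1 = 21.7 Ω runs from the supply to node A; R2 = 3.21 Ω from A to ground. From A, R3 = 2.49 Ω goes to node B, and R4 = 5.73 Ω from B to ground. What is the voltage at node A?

V_A ≈ 1.21 V

Node A sees R2 in parallel with the series input of stage 2, R3 + R4 = 8.220 Ω.
R2 ‖ (R3+R4) = 2.309 Ω.
So V_A = 12.6 × 0.09615 = 1.212 V.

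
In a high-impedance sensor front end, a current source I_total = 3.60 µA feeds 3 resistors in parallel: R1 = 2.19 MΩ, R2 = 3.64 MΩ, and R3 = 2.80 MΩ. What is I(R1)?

Total conductance ΣG = 1/2.19 + 1/3.64 + 1/2.80 = 1.088 (units of 1/MΩ).
R1 takes the fraction G_k/ΣG = 0.4566/1.088 = 0.4195, so I = 3.60 × 0.4195 = 1.510 µA.

I ≈ 1.51 µA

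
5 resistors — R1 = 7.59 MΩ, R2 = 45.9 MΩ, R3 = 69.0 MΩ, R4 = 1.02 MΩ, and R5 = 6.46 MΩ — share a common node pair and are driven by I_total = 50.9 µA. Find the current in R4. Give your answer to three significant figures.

Conductances: ΣG = 1/7.59 + 1/45.9 + 1/69.0 + 1/1.02 + 1/6.46 = 1.303 (1/MΩ).
Current divider: I(R4) = I_total · G_k/ΣG = 50.9 × (0.9804/1.303) = 50.9 × 0.7523 = 38.29 µA.

I ≈ 38.3 µA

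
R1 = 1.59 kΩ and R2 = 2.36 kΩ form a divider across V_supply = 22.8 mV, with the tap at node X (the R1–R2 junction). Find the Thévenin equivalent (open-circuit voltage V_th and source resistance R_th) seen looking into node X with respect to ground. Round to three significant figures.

V_th ≈ 13.6 mV, R_th ≈ 0.950 kΩ

V_th is the unloaded tap voltage: V_supply · R2/(R1+R2) = 22.8 × 0.5975 = 13.62 mV.
Zeroing V_supply shorts the top of R1 to ground, so R_th = R1 ‖ R2 = 0.9500 kΩ.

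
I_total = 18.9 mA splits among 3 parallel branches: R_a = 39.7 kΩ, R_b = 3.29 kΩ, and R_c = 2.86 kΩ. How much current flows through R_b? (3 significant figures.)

ΣG = 1/39.7 + 1/3.29 + 1/2.86 = 0.6788.
By the current-divider rule, I = I_total · G_k/ΣG = 18.9 × 0.4478 = 8.463 mA.

I ≈ 8.46 mA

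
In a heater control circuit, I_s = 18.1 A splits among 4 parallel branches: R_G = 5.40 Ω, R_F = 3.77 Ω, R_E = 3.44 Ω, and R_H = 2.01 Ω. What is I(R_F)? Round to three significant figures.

I ≈ 3.88 A

Total conductance ΣG = 1/5.40 + 1/3.77 + 1/3.44 + 1/2.01 = 1.239 (units of 1/Ω).
By the current-divider rule, I = I_s · G_k/ΣG = 18.1 × 0.2141 = 3.876 A.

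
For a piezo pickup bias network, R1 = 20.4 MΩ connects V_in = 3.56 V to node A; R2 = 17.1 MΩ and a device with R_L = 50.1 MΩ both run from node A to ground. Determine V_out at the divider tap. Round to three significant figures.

V_out ≈ 1.37 V

First combine the lower leg with the load: R2 ‖ R_L = 12.75 MΩ.
Now apply the divider: V_out = 3.56 × 0.3846 = 1.369 V.
(Unloaded it would be 1.62 V; the load pulls it down.)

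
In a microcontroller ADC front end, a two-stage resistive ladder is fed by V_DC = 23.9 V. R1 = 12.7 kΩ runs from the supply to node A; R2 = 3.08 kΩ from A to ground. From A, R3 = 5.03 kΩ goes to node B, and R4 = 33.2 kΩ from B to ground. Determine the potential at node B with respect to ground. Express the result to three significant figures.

V_B ≈ 3.80 V

Node A sees R2 in parallel with the series input of stage 2, R3 + R4 = 38.23 kΩ.
R2 ‖ (R3+R4) = 2.850 kΩ.
So V_A = 23.9 × 0.1833 = 4.381 V.
Stage 2 is unloaded, so V_B = V_A · R4/(R3+R4) = 4.381 × 33.2/38.23 = 3.804 V.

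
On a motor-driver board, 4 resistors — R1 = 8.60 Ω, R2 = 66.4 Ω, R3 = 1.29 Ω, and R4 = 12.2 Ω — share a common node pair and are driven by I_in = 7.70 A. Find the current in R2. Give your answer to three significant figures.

I ≈ 0.117 A

Total conductance ΣG = 1/8.60 + 1/66.4 + 1/1.29 + 1/12.2 = 0.9885 (units of 1/Ω).
Current divider: I(R2) = I_in · G_k/ΣG = 7.70 × (0.01506/0.9885) = 7.70 × 0.01524 = 0.1173 A.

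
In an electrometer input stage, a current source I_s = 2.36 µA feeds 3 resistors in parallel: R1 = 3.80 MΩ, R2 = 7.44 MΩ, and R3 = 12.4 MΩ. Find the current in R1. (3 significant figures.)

I ≈ 1.30 µA

ΣG = 1/3.80 + 1/7.44 + 1/12.4 = 0.4782.
Current divider: I(R1) = I_s · G_k/ΣG = 2.36 × (0.2632/0.4782) = 2.36 × 0.5503 = 1.299 µA.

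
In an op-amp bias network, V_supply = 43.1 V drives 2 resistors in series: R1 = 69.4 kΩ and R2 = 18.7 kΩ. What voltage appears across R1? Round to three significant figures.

Total series resistance ΣR = 69.4 + 18.7 = 88.10 kΩ.
By the voltage-divider rule, V = 43.1 × 69.40/88.10 = 33.95 V.

V ≈ 34.0 V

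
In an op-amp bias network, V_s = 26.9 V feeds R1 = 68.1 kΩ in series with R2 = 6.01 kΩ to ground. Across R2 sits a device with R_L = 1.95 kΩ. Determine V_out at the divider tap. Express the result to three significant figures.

V_out ≈ 0.569 V

R2 ‖ R_L = (6.01 × 1.95)/(6.01 + 1.95) = 1.472 kΩ.
Now apply the divider: V_out = 26.9 × 0.02116 = 0.5693 V.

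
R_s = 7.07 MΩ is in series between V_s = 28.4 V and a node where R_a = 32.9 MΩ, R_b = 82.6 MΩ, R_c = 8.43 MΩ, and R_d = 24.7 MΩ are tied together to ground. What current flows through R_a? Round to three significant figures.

Equivalent of the parallel group: R_p = 4.960 MΩ.
Node voltage V_A = V_s · R_p/(R_s + R_p) = 28.4 × 0.4123 = 11.71 V.
I(R_a) = V_A / R_a = 11.71/32.9 = 0.3559 µA.

I ≈ 0.356 µA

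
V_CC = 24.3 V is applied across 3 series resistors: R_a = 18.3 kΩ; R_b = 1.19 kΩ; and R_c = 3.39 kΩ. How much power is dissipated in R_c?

The common current is I = 24.3/22.88 = 1.062 mA.
V(R_c) = I·R = 3.600 V; P = V·I = 3.600 × 1.062 = 3.824 mW.

P ≈ 3.82 mW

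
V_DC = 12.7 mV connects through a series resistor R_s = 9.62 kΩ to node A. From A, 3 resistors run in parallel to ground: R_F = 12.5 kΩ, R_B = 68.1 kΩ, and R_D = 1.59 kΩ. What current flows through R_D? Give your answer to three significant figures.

I ≈ 1.00 µA

Parallel bank: R_p = 1/(1/12.5 + 1/68.1 + 1/1.59) = 1.382 kΩ.
Node voltage V_A = V_DC · R_p/(R_s + R_p) = 12.7 × 0.1256 = 1.595 mV.
Branch current I = V_A/R_D = 1.595/1.59 = 1.003 µA.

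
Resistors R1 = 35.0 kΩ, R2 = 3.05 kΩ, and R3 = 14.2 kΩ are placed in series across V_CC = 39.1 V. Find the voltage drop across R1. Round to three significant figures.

V ≈ 26.2 V

Series total: ΣR = 35.0 + 3.05 + 14.2 = 52.25 kΩ.
By the voltage-divider rule, V = 39.1 × 35.00/52.25 = 26.19 V.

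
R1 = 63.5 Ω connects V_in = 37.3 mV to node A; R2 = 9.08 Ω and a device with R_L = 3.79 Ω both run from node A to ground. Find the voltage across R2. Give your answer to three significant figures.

R2 ‖ R_L = (9.08 × 3.79)/(9.08 + 3.79) = 2.674 Ω.
Then V_out = V_in · R2'/(R1 + R2') = 37.3 × 2.674/66.17 = 1.507 mV.

V_out ≈ 1.51 mV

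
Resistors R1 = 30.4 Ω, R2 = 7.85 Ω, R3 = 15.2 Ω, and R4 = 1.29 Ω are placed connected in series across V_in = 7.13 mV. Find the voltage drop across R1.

V ≈ 3.96 mV

ΣR = 30.4 + 7.85 + 15.2 + 1.29 = 54.74 Ω.
V = V_in · R/ΣR = 7.13 × 0.5554 = 3.960 mV.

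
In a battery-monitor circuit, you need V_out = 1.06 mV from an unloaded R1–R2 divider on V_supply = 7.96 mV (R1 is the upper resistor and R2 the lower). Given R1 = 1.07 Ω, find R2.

R2 ≈ 0.164 Ω

V_out/V_supply = R2/(R1+R2) = 0.1332.
Rearranging, R2 = R1·k/(1−k) = 1.07 × 0.1536 = 0.1644 Ω.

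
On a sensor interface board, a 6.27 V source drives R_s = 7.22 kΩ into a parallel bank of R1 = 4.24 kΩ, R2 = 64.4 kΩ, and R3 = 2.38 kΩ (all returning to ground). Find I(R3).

Equivalent of the parallel group: R_p = 1.489 kΩ.
V_A by voltage divider: V_A = 6.27 × 1.489/(7.22 + 1.489) = 1.072 V.
Branch current I = V_A/R3 = 1.072/2.38 = 0.4504 mA.

I ≈ 0.450 mA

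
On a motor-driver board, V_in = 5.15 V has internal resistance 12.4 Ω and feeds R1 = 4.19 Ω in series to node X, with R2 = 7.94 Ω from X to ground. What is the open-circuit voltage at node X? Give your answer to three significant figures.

V_th ≈ 1.67 V

R1' = 12.4 + 4.19 = 16.59 Ω (source resistance + R1).
V_th is the unloaded tap voltage: V_in · R2/(R1'+R2) = 5.15 × 0.3237 = 1.667 V.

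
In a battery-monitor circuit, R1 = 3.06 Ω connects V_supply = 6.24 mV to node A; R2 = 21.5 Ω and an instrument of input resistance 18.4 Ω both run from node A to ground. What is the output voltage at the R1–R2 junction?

First combine the lower leg with the load: R2 ‖ R_L = 9.915 Ω.
Then V_out = V_supply · R2'/(R1 + R2') = 6.24 × 9.915/12.97 = 4.768 mV.

V_out ≈ 4.77 mV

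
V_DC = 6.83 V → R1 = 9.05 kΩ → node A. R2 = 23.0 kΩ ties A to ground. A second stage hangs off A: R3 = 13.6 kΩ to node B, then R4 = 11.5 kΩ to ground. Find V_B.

The second stage (R3 + R4 = 25.10 kΩ) loads node A in parallel with R2.
Effective lower resistance at A: R2 ‖ 25.10 = 12.00 kΩ.
V_A = 6.83 × 12.00/(9.05 + 12.00) = 3.894 V.
V_B = V_A × 0.4582 = 1.784 V.

V_B ≈ 1.78 V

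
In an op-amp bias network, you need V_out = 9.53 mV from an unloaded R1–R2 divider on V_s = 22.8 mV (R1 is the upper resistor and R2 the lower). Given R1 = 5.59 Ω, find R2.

V_out/V_s = R2/(R1+R2) = 0.4180.
R2 = R1 · 0.4180/(1 − 0.4180) = 4.015 Ω.

R2 ≈ 4.01 Ω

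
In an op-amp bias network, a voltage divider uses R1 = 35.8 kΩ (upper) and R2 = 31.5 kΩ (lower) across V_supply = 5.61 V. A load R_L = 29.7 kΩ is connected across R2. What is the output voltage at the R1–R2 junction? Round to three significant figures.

V_out ≈ 1.68 V

The load sits in parallel with R2, giving an effective lower resistance R2' = R2·R_L/(R2+R_L) = 15.29 kΩ.
Now apply the divider: V_out = 5.61 × 0.2992 = 1.679 V.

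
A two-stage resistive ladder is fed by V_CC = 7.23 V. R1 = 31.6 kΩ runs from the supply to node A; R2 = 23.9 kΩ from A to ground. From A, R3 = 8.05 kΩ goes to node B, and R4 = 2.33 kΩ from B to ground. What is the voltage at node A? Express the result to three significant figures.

Node A sees R2 in parallel with the series input of stage 2, R3 + R4 = 10.38 kΩ.
Effective lower resistance at A: R2 ‖ 10.38 = 7.237 kΩ.
So V_A = 7.23 × 0.1863 = 1.347 V.

V_A ≈ 1.35 V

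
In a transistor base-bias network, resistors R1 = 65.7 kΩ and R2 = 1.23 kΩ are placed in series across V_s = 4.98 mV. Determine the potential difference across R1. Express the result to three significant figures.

Series total: ΣR = 65.7 + 1.23 = 66.93 kΩ.
Voltage divider: V = V_s · (65.70 / 66.93) = 4.98 × 0.9816 = 4.888 mV.

V ≈ 4.89 mV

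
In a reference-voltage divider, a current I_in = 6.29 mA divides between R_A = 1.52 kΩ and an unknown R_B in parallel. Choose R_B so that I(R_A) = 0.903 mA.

R_B ≈ 0.255 kΩ

Two-branch current divider: I_A = I_in · R_B/(R_A + R_B).
0.903/6.29 = R_B/(R_A + R_B) → R_B = R_A · (0.1436)/(1 − 0.1436) = 1.52 × 0.1676 = 0.2548 kΩ.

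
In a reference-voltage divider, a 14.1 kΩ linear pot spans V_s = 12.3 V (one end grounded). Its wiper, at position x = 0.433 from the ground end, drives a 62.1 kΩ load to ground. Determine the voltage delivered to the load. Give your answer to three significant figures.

V_out ≈ 5.04 V

The pot divides into 7.995 kΩ above the wiper and 6.105 kΩ below.
(x·R_p) ‖ R_L = 5.559 kΩ.
V_out = 12.3 × 5.559/(7.995 + 5.559) = 5.045 V.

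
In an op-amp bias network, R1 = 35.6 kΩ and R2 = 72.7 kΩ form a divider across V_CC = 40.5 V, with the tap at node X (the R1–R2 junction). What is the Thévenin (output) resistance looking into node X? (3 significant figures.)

Zeroing V_CC shorts the top of R1 to ground, so R_th = R1 ‖ R2 = 23.90 kΩ.

R_th ≈ 23.9 kΩ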